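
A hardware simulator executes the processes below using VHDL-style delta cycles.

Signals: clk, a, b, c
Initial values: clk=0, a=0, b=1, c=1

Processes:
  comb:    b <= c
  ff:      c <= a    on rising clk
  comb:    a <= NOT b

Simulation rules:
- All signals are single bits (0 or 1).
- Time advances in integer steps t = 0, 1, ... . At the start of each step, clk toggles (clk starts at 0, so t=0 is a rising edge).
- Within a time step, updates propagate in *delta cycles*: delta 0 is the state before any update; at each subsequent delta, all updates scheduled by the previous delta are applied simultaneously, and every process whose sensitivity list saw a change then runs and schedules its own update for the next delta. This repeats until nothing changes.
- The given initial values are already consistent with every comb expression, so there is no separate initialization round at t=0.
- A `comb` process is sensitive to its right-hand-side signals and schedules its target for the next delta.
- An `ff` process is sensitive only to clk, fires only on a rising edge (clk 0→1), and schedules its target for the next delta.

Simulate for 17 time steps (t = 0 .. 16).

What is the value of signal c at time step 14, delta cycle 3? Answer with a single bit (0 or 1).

1

[bits: c,a,b,clk]
t=0: Δ0=1010 Δ1=1011 Δ2=0011 Δ3=0001 Δ4=0101 | 4Δ
t=1: Δ0=0101 Δ1=0100 | 1Δ
t=2: Δ0=0100 Δ1=0101 Δ2=1101 Δ3=1111 Δ4=1011 | 4Δ
t=3: Δ0=1011 Δ1=1010 | 1Δ
t=4: Δ0=1010 Δ1=1011 Δ2=0011 Δ3=0001 Δ4=0101 | 4Δ
t=5: Δ0=0101 Δ1=0100 | 1Δ
t=6: Δ0=0100 Δ1=0101 Δ2=1101 Δ3=1111 Δ4=1011 | 4Δ
t=7: Δ0=1011 Δ1=1010 | 1Δ
t=8: Δ0=1010 Δ1=1011 Δ2=0011 Δ3=0001 Δ4=0101 | 4Δ
t=9: Δ0=0101 Δ1=0100 | 1Δ
t=10: Δ0=0100 Δ1=0101 Δ2=1101 Δ3=1111 Δ4=1011 | 4Δ
t=11: Δ0=1011 Δ1=1010 | 1Δ
t=12: Δ0=1010 Δ1=1011 Δ2=0011 Δ3=0001 Δ4=0101 | 4Δ
t=13: Δ0=0101 Δ1=0100 | 1Δ
t=14: Δ0=0100 Δ1=0101 Δ2=1101 Δ3=1111 Δ4=1011 | 4Δ
t=15: Δ0=1011 Δ1=1010 | 1Δ
t=16: Δ0=1010 Δ1=1011 Δ2=0011 Δ3=0001 Δ4=0101 | 4Δ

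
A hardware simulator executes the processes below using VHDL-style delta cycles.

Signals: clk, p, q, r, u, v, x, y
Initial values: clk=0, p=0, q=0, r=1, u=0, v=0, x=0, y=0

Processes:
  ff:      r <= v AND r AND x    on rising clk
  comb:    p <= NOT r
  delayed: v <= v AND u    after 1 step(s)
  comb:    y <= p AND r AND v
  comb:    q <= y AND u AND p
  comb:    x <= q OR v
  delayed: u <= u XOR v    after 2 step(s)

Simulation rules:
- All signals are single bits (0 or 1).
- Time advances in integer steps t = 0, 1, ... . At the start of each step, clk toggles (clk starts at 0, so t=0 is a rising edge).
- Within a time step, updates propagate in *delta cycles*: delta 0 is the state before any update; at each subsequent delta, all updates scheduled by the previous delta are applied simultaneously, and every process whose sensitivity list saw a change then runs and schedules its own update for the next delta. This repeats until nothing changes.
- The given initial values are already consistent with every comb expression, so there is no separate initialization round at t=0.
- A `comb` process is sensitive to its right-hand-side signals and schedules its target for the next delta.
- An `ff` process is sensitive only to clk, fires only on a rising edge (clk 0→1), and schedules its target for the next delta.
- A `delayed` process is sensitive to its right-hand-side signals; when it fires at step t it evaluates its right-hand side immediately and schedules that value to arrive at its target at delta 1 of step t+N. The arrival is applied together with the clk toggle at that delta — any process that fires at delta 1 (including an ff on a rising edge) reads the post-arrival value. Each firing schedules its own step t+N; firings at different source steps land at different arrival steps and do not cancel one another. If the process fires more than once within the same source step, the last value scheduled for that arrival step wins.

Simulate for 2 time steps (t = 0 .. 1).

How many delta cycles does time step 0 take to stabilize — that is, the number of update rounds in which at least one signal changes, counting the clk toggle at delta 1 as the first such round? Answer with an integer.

[bits: r,y,p,u,clk,v,q,x]
t=0: Δ0=10000000 Δ1=10001000 Δ2=00001000 Δ3=00101000 | 3Δ
t=1: Δ0=00101000 Δ1=00100000 | 1Δ

3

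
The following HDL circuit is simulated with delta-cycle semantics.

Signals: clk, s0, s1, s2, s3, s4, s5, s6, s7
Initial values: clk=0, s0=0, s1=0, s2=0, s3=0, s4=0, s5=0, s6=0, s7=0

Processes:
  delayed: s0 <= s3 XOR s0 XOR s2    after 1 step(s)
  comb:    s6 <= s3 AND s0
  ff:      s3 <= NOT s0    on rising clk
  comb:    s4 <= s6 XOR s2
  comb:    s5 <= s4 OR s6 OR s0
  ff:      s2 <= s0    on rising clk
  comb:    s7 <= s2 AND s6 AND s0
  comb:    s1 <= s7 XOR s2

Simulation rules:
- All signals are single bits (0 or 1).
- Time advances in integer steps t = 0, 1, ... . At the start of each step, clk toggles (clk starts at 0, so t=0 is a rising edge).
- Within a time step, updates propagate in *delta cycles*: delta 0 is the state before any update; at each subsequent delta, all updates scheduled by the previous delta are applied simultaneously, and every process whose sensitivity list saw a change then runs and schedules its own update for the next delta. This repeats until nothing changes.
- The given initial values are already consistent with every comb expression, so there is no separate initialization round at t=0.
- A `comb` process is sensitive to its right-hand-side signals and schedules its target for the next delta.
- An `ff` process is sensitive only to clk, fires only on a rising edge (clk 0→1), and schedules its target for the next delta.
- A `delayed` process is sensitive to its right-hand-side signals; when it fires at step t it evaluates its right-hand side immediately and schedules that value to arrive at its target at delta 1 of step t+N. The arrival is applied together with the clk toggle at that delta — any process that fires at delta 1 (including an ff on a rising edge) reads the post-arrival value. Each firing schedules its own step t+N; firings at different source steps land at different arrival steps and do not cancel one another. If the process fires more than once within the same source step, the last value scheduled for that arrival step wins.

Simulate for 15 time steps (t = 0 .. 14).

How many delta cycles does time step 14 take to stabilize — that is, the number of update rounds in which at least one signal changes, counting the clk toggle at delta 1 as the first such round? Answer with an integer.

4

t0.Δ0 s5=0 s6=0 s7=0 s1=0 s4=0 s0=0 s2=0 s3=0 clk=0
t0.Δ1 s5=0 s6=0 s7=0 s1=0 s4=0 s0=0 s2=0 s3=0 clk=1
t0.Δ2 s5=0 s6=0 s7=0 s1=0 s4=0 s0=0 s2=0 s3=1 clk=1
t1.Δ0 s5=0 s6=0 s7=0 s1=0 s4=0 s0=0 s2=0 s3=1 clk=1
t1.Δ1 s5=0 s6=0 s7=0 s1=0 s4=0 s0=1 s2=0 s3=1 clk=0
t1.Δ2 s5=1 s6=1 s7=0 s1=0 s4=0 s0=1 s2=0 s3=1 clk=0
t1.Δ3 s5=1 s6=1 s7=0 s1=0 s4=1 s0=1 s2=0 s3=1 clk=0
t2.Δ0 s5=1 s6=1 s7=0 s1=0 s4=1 s0=1 s2=0 s3=1 clk=0
t2.Δ1 s5=1 s6=1 s7=0 s1=0 s4=1 s0=0 s2=0 s3=1 clk=1
t2.Δ2 s5=1 s6=0 s7=0 s1=0 s4=1 s0=0 s2=0 s3=1 clk=1
t2.Δ3 s5=1 s6=0 s7=0 s1=0 s4=0 s0=0 s2=0 s3=1 clk=1
t2.Δ4 s5=0 s6=0 s7=0 s1=0 s4=0 s0=0 s2=0 s3=1 clk=1
t3.Δ0 s5=0 s6=0 s7=0 s1=0 s4=0 s0=0 s2=0 s3=1 clk=1
t3.Δ1 s5=0 s6=0 s7=0 s1=0 s4=0 s0=1 s2=0 s3=1 clk=0
t3.Δ2 s5=1 s6=1 s7=0 s1=0 s4=0 s0=1 s2=0 s3=1 clk=0
t3.Δ3 s5=1 s6=1 s7=0 s1=0 s4=1 s0=1 s2=0 s3=1 clk=0
t4.Δ0 s5=1 s6=1 s7=0 s1=0 s4=1 s0=1 s2=0 s3=1 clk=0
t4.Δ1 s5=1 s6=1 s7=0 s1=0 s4=1 s0=0 s2=0 s3=1 clk=1
t4.Δ2 s5=1 s6=0 s7=0 s1=0 s4=1 s0=0 s2=0 s3=1 clk=1
t4.Δ3 s5=1 s6=0 s7=0 s1=0 s4=0 s0=0 s2=0 s3=1 clk=1
t4.Δ4 s5=0 s6=0 s7=0 s1=0 s4=0 s0=0 s2=0 s3=1 clk=1
t5.Δ0 s5=0 s6=0 s7=0 s1=0 s4=0 s0=0 s2=0 s3=1 clk=1
t5.Δ1 s5=0 s6=0 s7=0 s1=0 s4=0 s0=1 s2=0 s3=1 clk=0
t5.Δ2 s5=1 s6=1 s7=0 s1=0 s4=0 s0=1 s2=0 s3=1 clk=0
t5.Δ3 s5=1 s6=1 s7=0 s1=0 s4=1 s0=1 s2=0 s3=1 clk=0
t6.Δ0 s5=1 s6=1 s7=0 s1=0 s4=1 s0=1 s2=0 s3=1 clk=0
t6.Δ1 s5=1 s6=1 s7=0 s1=0 s4=1 s0=0 s2=0 s3=1 clk=1
t6.Δ2 s5=1 s6=0 s7=0 s1=0 s4=1 s0=0 s2=0 s3=1 clk=1
t6.Δ3 s5=1 s6=0 s7=0 s1=0 s4=0 s0=0 s2=0 s3=1 clk=1
t6.Δ4 s5=0 s6=0 s7=0 s1=0 s4=0 s0=0 s2=0 s3=1 clk=1
t7.Δ0 s5=0 s6=0 s7=0 s1=0 s4=0 s0=0 s2=0 s3=1 clk=1
t7.Δ1 s5=0 s6=0 s7=0 s1=0 s4=0 s0=1 s2=0 s3=1 clk=0
t7.Δ2 s5=1 s6=1 s7=0 s1=0 s4=0 s0=1 s2=0 s3=1 clk=0
t7.Δ3 s5=1 s6=1 s7=0 s1=0 s4=1 s0=1 s2=0 s3=1 clk=0
t8.Δ0 s5=1 s6=1 s7=0 s1=0 s4=1 s0=1 s2=0 s3=1 clk=0
t8.Δ1 s5=1 s6=1 s7=0 s1=0 s4=1 s0=0 s2=0 s3=1 clk=1
t8.Δ2 s5=1 s6=0 s7=0 s1=0 s4=1 s0=0 s2=0 s3=1 clk=1
t8.Δ3 s5=1 s6=0 s7=0 s1=0 s4=0 s0=0 s2=0 s3=1 clk=1
t8.Δ4 s5=0 s6=0 s7=0 s1=0 s4=0 s0=0 s2=0 s3=1 clk=1
t9.Δ0 s5=0 s6=0 s7=0 s1=0 s4=0 s0=0 s2=0 s3=1 clk=1
t9.Δ1 s5=0 s6=0 s7=0 s1=0 s4=0 s0=1 s2=0 s3=1 clk=0
t9.Δ2 s5=1 s6=1 s7=0 s1=0 s4=0 s0=1 s2=0 s3=1 clk=0
t9.Δ3 s5=1 s6=1 s7=0 s1=0 s4=1 s0=1 s2=0 s3=1 clk=0
t10.Δ0 s5=1 s6=1 s7=0 s1=0 s4=1 s0=1 s2=0 s3=1 clk=0
t10.Δ1 s5=1 s6=1 s7=0 s1=0 s4=1 s0=0 s2=0 s3=1 clk=1
t10.Δ2 s5=1 s6=0 s7=0 s1=0 s4=1 s0=0 s2=0 s3=1 clk=1
t10.Δ3 s5=1 s6=0 s7=0 s1=0 s4=0 s0=0 s2=0 s3=1 clk=1
t10.Δ4 s5=0 s6=0 s7=0 s1=0 s4=0 s0=0 s2=0 s3=1 clk=1
t11.Δ0 s5=0 s6=0 s7=0 s1=0 s4=0 s0=0 s2=0 s3=1 clk=1
t11.Δ1 s5=0 s6=0 s7=0 s1=0 s4=0 s0=1 s2=0 s3=1 clk=0
t11.Δ2 s5=1 s6=1 s7=0 s1=0 s4=0 s0=1 s2=0 s3=1 clk=0
t11.Δ3 s5=1 s6=1 s7=0 s1=0 s4=1 s0=1 s2=0 s3=1 clk=0
t12.Δ0 s5=1 s6=1 s7=0 s1=0 s4=1 s0=1 s2=0 s3=1 clk=0
t12.Δ1 s5=1 s6=1 s7=0 s1=0 s4=1 s0=0 s2=0 s3=1 clk=1
t12.Δ2 s5=1 s6=0 s7=0 s1=0 s4=1 s0=0 s2=0 s3=1 clk=1
t12.Δ3 s5=1 s6=0 s7=0 s1=0 s4=0 s0=0 s2=0 s3=1 clk=1
t12.Δ4 s5=0 s6=0 s7=0 s1=0 s4=0 s0=0 s2=0 s3=1 clk=1
t13.Δ0 s5=0 s6=0 s7=0 s1=0 s4=0 s0=0 s2=0 s3=1 clk=1
t13.Δ1 s5=0 s6=0 s7=0 s1=0 s4=0 s0=1 s2=0 s3=1 clk=0
t13.Δ2 s5=1 s6=1 s7=0 s1=0 s4=0 s0=1 s2=0 s3=1 clk=0
t13.Δ3 s5=1 s6=1 s7=0 s1=0 s4=1 s0=1 s2=0 s3=1 clk=0
t14.Δ0 s5=1 s6=1 s7=0 s1=0 s4=1 s0=1 s2=0 s3=1 clk=0
t14.Δ1 s5=1 s6=1 s7=0 s1=0 s4=1 s0=0 s2=0 s3=1 clk=1
t14.Δ2 s5=1 s6=0 s7=0 s1=0 s4=1 s0=0 s2=0 s3=1 clk=1
t14.Δ3 s5=1 s6=0 s7=0 s1=0 s4=0 s0=0 s2=0 s3=1 clk=1
t14.Δ4 s5=0 s6=0 s7=0 s1=0 s4=0 s0=0 s2=0 s3=1 clk=1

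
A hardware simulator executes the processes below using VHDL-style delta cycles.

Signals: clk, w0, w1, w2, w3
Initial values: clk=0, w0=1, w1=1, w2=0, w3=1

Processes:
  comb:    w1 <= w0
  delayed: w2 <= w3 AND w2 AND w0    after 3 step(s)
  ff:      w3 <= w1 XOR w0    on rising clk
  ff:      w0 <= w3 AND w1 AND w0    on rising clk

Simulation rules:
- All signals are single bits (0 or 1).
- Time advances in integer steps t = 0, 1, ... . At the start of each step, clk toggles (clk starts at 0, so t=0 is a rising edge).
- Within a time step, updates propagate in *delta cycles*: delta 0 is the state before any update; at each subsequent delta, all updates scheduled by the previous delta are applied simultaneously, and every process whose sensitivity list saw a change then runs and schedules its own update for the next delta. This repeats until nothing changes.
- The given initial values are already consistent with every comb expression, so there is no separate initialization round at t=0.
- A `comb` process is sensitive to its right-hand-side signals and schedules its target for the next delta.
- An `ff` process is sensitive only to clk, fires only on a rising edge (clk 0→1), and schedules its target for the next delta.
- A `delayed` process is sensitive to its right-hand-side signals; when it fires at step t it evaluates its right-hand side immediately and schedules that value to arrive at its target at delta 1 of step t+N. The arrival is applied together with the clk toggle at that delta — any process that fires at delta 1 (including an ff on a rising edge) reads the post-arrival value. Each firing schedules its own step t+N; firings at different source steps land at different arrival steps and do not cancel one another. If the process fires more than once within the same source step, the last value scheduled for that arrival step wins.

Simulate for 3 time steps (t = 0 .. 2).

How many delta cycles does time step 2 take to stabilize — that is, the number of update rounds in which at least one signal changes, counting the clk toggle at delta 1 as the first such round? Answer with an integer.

t=0 Δ0: w0=1 w3=1 w1=1 w2=0 clk=0
  Δ1: clk:0→1
  Δ2: w3:1→0
  (2Δ to stable)
t=1 Δ0: w0=1 w3=0 w1=1 w2=0 clk=1
  Δ1: clk:1→0
  (1Δ to stable)
t=2 Δ0: w0=1 w3=0 w1=1 w2=0 clk=0
  Δ1: clk:0→1
  Δ2: w0:1→0
  Δ3: w1:1→0
  (3Δ to stable)

3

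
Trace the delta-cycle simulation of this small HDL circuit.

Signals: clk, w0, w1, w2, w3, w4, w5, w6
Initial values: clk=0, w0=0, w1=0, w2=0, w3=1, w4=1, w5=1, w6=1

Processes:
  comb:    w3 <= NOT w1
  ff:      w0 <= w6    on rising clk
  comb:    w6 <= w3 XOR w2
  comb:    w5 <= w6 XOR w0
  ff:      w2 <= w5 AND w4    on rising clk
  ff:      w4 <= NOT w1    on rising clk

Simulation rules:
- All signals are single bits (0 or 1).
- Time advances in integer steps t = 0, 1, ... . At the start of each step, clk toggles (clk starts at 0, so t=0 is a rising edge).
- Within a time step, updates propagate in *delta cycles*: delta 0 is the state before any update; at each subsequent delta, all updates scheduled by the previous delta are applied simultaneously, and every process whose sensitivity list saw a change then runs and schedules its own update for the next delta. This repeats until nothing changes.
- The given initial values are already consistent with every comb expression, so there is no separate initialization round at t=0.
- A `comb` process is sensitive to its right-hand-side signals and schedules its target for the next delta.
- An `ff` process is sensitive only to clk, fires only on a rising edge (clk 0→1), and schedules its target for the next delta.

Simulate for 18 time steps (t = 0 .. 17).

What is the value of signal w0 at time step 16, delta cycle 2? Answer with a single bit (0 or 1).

0

[bits: w3,w2,clk,w0,w6,w5,w4,w1]
t=0: Δ0=10001110 Δ1=10101110 Δ2=11111110 Δ3=11110010 Δ4=11110110 | 4Δ
t=1: Δ0=11110110 Δ1=11010110 | 1Δ
t=2: Δ0=11010110 Δ1=11110110 Δ2=11100110 Δ3=11100010 | 3Δ
t=3: Δ0=11100010 Δ1=11000010 | 1Δ
t=4: Δ0=11000010 Δ1=11100010 Δ2=10100010 Δ3=10101010 Δ4=10101110 | 4Δ
t=5: Δ0=10101110 Δ1=10001110 | 1Δ
t=6: Δ0=10001110 Δ1=10101110 Δ2=11111110 Δ3=11110010 Δ4=11110110 | 4Δ
t=7: Δ0=11110110 Δ1=11010110 | 1Δ
t=8: Δ0=11010110 Δ1=11110110 Δ2=11100110 Δ3=11100010 | 3Δ
t=9: Δ0=11100010 Δ1=11000010 | 1Δ
t=10: Δ0=11000010 Δ1=11100010 Δ2=10100010 Δ3=10101010 Δ4=10101110 | 4Δ
t=11: Δ0=10101110 Δ1=10001110 | 1Δ
t=12: Δ0=10001110 Δ1=10101110 Δ2=11111110 Δ3=11110010 Δ4=11110110 | 4Δ
t=13: Δ0=11110110 Δ1=11010110 | 1Δ
t=14: Δ0=11010110 Δ1=11110110 Δ2=11100110 Δ3=11100010 | 3Δ
t=15: Δ0=11100010 Δ1=11000010 | 1Δ
t=16: Δ0=11000010 Δ1=11100010 Δ2=10100010 Δ3=10101010 Δ4=10101110 | 4Δ
t=17: Δ0=10101110 Δ1=10001110 | 1Δ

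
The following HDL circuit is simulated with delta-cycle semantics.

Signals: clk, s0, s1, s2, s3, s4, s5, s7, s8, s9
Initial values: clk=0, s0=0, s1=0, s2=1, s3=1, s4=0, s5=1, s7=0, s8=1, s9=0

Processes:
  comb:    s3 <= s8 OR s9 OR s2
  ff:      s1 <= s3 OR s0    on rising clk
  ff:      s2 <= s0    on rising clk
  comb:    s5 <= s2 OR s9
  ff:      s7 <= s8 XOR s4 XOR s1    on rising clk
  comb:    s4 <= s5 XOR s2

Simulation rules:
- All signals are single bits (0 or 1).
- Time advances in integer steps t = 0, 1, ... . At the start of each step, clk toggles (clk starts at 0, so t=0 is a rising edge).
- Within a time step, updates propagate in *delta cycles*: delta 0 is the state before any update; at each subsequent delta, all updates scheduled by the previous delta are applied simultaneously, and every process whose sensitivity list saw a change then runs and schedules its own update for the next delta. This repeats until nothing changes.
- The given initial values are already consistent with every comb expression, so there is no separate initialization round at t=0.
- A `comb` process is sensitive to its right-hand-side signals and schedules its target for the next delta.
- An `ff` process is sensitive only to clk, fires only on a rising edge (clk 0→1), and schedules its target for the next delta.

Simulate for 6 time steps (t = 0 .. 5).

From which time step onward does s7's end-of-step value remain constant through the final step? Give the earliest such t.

2

[bits: s0,s5,s8,s3,s2,clk,s1,s9,s4,s7]
t=0: Δ0=0111100000 Δ1=0111110000 Δ2=0111011001 Δ3=0011011011 Δ4=0011011001 | 4Δ
t=1: Δ0=0011011001 Δ1=0011001001 | 1Δ
t=2: Δ0=0011001001 Δ1=0011011001 Δ2=0011011000 | 2Δ
t=3: Δ0=0011011000 Δ1=0011001000 | 1Δ
t=4: Δ0=0011001000 Δ1=0011011000 | 1Δ
t=5: Δ0=0011011000 Δ1=0011001000 | 1Δ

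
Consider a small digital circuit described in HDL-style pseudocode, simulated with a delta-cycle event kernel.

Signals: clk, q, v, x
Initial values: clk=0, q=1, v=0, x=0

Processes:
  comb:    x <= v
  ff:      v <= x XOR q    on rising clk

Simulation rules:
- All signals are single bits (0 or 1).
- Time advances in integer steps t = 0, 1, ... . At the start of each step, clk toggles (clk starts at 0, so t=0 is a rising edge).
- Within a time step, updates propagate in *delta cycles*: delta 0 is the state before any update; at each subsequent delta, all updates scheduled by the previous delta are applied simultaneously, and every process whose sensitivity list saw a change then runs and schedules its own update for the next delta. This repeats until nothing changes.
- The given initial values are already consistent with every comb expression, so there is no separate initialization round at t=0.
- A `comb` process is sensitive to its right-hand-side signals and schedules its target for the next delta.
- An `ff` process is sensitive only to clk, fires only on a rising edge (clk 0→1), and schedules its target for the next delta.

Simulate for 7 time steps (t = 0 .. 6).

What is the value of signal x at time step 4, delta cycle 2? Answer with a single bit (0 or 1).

[bits: q,v,clk,x]
t=0: Δ0=1000 Δ1=1010 Δ2=1110 Δ3=1111 | 3Δ
t=1: Δ0=1111 Δ1=1101 | 1Δ
t=2: Δ0=1101 Δ1=1111 Δ2=1011 Δ3=1010 | 3Δ
t=3: Δ0=1010 Δ1=1000 | 1Δ
t=4: Δ0=1000 Δ1=1010 Δ2=1110 Δ3=1111 | 3Δ
t=5: Δ0=1111 Δ1=1101 | 1Δ
t=6: Δ0=1101 Δ1=1111 Δ2=1011 Δ3=1010 | 3Δ

0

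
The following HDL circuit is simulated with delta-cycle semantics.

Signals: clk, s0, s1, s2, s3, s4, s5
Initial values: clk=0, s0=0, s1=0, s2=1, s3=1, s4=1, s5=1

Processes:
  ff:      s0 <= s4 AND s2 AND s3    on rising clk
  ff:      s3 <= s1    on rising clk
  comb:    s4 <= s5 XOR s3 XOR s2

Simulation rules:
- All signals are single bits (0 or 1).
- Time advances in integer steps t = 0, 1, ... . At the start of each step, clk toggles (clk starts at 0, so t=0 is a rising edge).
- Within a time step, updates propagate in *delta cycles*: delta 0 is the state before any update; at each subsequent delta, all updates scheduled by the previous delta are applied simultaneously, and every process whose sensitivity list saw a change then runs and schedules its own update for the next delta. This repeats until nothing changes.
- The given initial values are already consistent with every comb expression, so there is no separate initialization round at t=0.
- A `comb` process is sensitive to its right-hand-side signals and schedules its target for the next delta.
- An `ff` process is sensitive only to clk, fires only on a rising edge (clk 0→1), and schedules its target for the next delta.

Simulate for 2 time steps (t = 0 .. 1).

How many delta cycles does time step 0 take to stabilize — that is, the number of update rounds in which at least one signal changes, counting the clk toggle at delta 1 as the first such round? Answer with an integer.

3

[bits: s3,clk,s1,s5,s4,s0,s2]
t=0: Δ0=1001101 Δ1=1101101 Δ2=0101111 Δ3=0101011 | 3Δ
t=1: Δ0=0101011 Δ1=0001011 | 1Δ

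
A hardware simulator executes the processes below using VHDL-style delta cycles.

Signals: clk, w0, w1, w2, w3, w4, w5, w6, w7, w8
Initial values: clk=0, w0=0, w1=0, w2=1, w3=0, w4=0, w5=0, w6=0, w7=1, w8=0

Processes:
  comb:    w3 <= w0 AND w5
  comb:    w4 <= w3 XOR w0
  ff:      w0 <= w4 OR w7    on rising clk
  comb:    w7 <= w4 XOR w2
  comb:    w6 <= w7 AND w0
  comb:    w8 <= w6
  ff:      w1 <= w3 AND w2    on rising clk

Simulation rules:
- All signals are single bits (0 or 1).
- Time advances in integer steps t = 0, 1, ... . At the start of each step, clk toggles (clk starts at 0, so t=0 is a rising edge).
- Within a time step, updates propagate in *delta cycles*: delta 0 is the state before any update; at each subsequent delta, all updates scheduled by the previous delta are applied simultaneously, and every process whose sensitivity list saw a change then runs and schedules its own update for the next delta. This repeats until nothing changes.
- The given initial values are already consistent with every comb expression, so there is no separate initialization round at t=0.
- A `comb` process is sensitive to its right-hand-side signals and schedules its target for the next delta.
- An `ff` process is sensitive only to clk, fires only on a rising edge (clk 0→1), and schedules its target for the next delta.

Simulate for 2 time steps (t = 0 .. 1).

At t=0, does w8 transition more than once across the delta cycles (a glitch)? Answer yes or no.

t0.Δ0 w0=0 clk=0 w5=0 w2=1 w6=0 w4=0 w3=0 w1=0 w8=0 w7=1
t0.Δ1 w0=0 clk=1 w5=0 w2=1 w6=0 w4=0 w3=0 w1=0 w8=0 w7=1
t0.Δ2 w0=1 clk=1 w5=0 w2=1 w6=0 w4=0 w3=0 w1=0 w8=0 w7=1
t0.Δ3 w0=1 clk=1 w5=0 w2=1 w6=1 w4=1 w3=0 w1=0 w8=0 w7=1
t0.Δ4 w0=1 clk=1 w5=0 w2=1 w6=1 w4=1 w3=0 w1=0 w8=1 w7=0
t0.Δ5 w0=1 clk=1 w5=0 w2=1 w6=0 w4=1 w3=0 w1=0 w8=1 w7=0
t0.Δ6 w0=1 clk=1 w5=0 w2=1 w6=0 w4=1 w3=0 w1=0 w8=0 w7=0
t1.Δ0 w0=1 clk=1 w5=0 w2=1 w6=0 w4=1 w3=0 w1=0 w8=0 w7=0
t1.Δ1 w0=1 clk=0 w5=0 w2=1 w6=0 w4=1 w3=0 w1=0 w8=0 w7=0

yes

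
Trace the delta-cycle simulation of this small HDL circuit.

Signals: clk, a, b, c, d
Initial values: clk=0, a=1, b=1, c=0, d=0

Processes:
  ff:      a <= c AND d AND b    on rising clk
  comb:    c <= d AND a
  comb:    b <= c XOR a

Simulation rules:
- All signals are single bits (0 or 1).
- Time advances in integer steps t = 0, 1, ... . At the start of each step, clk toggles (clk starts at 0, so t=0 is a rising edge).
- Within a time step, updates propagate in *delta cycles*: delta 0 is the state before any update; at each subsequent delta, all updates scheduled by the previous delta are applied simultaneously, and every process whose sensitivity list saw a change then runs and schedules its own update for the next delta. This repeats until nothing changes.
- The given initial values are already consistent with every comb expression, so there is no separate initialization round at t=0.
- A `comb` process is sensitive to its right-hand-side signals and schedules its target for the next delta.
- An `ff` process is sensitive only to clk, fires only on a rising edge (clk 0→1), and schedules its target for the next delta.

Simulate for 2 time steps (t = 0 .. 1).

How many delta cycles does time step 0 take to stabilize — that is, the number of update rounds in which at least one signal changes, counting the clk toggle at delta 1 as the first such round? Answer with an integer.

3

t=0 Δ0: c=0 clk=0 d=0 a=1 b=1
  Δ1: clk:0→1
  Δ2: a:1→0
  Δ3: b:1→0
  (3Δ to stable)
t=1 Δ0: c=0 clk=1 d=0 a=0 b=0
  Δ1: clk:1→0
  (1Δ to stable)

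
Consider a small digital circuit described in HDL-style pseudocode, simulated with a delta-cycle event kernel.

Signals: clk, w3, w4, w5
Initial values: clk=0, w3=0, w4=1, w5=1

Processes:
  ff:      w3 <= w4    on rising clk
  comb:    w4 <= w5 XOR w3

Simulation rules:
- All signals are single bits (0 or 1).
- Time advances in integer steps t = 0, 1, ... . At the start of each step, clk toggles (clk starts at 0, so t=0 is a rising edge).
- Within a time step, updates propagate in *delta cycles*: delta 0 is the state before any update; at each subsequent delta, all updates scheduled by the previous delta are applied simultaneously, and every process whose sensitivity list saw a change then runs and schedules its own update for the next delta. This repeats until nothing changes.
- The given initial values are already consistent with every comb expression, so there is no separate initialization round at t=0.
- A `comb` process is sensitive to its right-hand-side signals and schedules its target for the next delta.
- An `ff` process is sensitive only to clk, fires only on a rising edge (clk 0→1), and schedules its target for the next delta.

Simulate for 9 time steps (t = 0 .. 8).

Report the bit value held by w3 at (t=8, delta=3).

1

t0.Δ0 clk=0 w3=0 w4=1 w5=1
t0.Δ1 clk=1 w3=0 w4=1 w5=1
t0.Δ2 clk=1 w3=1 w4=1 w5=1
t0.Δ3 clk=1 w3=1 w4=0 w5=1
t1.Δ0 clk=1 w3=1 w4=0 w5=1
t1.Δ1 clk=0 w3=1 w4=0 w5=1
t2.Δ0 clk=0 w3=1 w4=0 w5=1
t2.Δ1 clk=1 w3=1 w4=0 w5=1
t2.Δ2 clk=1 w3=0 w4=0 w5=1
t2.Δ3 clk=1 w3=0 w4=1 w5=1
t3.Δ0 clk=1 w3=0 w4=1 w5=1
t3.Δ1 clk=0 w3=0 w4=1 w5=1
t4.Δ0 clk=0 w3=0 w4=1 w5=1
t4.Δ1 clk=1 w3=0 w4=1 w5=1
t4.Δ2 clk=1 w3=1 w4=1 w5=1
t4.Δ3 clk=1 w3=1 w4=0 w5=1
t5.Δ0 clk=1 w3=1 w4=0 w5=1
t5.Δ1 clk=0 w3=1 w4=0 w5=1
t6.Δ0 clk=0 w3=1 w4=0 w5=1
t6.Δ1 clk=1 w3=1 w4=0 w5=1
t6.Δ2 clk=1 w3=0 w4=0 w5=1
t6.Δ3 clk=1 w3=0 w4=1 w5=1
t7.Δ0 clk=1 w3=0 w4=1 w5=1
t7.Δ1 clk=0 w3=0 w4=1 w5=1
t8.Δ0 clk=0 w3=0 w4=1 w5=1
t8.Δ1 clk=1 w3=0 w4=1 w5=1
t8.Δ2 clk=1 w3=1 w4=1 w5=1
t8.Δ3 clk=1 w3=1 w4=0 w5=1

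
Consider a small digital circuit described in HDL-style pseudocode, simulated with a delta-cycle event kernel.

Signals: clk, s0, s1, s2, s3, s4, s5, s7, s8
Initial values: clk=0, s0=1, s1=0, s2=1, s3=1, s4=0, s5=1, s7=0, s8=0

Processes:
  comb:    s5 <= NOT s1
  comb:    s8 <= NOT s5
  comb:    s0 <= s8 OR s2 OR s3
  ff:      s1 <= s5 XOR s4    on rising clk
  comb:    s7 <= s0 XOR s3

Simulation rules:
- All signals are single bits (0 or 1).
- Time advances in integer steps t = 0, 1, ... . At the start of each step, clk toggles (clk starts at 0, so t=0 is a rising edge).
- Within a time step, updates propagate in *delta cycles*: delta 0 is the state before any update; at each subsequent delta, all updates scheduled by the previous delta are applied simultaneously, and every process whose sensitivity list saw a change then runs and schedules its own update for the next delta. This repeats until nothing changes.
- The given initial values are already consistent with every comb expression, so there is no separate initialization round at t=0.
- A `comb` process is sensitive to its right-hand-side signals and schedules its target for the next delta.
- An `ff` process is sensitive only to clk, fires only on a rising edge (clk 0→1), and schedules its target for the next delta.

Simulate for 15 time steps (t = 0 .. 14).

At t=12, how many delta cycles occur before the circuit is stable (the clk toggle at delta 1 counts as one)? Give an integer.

4

t0.Δ0 s7=0 s5=1 clk=0 s3=1 s8=0 s2=1 s0=1 s4=0 s1=0
t0.Δ1 s7=0 s5=1 clk=1 s3=1 s8=0 s2=1 s0=1 s4=0 s1=0
t0.Δ2 s7=0 s5=1 clk=1 s3=1 s8=0 s2=1 s0=1 s4=0 s1=1
t0.Δ3 s7=0 s5=0 clk=1 s3=1 s8=0 s2=1 s0=1 s4=0 s1=1
t0.Δ4 s7=0 s5=0 clk=1 s3=1 s8=1 s2=1 s0=1 s4=0 s1=1
t1.Δ0 s7=0 s5=0 clk=1 s3=1 s8=1 s2=1 s0=1 s4=0 s1=1
t1.Δ1 s7=0 s5=0 clk=0 s3=1 s8=1 s2=1 s0=1 s4=0 s1=1
t2.Δ0 s7=0 s5=0 clk=0 s3=1 s8=1 s2=1 s0=1 s4=0 s1=1
t2.Δ1 s7=0 s5=0 clk=1 s3=1 s8=1 s2=1 s0=1 s4=0 s1=1
t2.Δ2 s7=0 s5=0 clk=1 s3=1 s8=1 s2=1 s0=1 s4=0 s1=0
t2.Δ3 s7=0 s5=1 clk=1 s3=1 s8=1 s2=1 s0=1 s4=0 s1=0
t2.Δ4 s7=0 s5=1 clk=1 s3=1 s8=0 s2=1 s0=1 s4=0 s1=0
t3.Δ0 s7=0 s5=1 clk=1 s3=1 s8=0 s2=1 s0=1 s4=0 s1=0
t3.Δ1 s7=0 s5=1 clk=0 s3=1 s8=0 s2=1 s0=1 s4=0 s1=0
t4.Δ0 s7=0 s5=1 clk=0 s3=1 s8=0 s2=1 s0=1 s4=0 s1=0
t4.Δ1 s7=0 s5=1 clk=1 s3=1 s8=0 s2=1 s0=1 s4=0 s1=0
t4.Δ2 s7=0 s5=1 clk=1 s3=1 s8=0 s2=1 s0=1 s4=0 s1=1
t4.Δ3 s7=0 s5=0 clk=1 s3=1 s8=0 s2=1 s0=1 s4=0 s1=1
t4.Δ4 s7=0 s5=0 clk=1 s3=1 s8=1 s2=1 s0=1 s4=0 s1=1
t5.Δ0 s7=0 s5=0 clk=1 s3=1 s8=1 s2=1 s0=1 s4=0 s1=1
t5.Δ1 s7=0 s5=0 clk=0 s3=1 s8=1 s2=1 s0=1 s4=0 s1=1
t6.Δ0 s7=0 s5=0 clk=0 s3=1 s8=1 s2=1 s0=1 s4=0 s1=1
t6.Δ1 s7=0 s5=0 clk=1 s3=1 s8=1 s2=1 s0=1 s4=0 s1=1
t6.Δ2 s7=0 s5=0 clk=1 s3=1 s8=1 s2=1 s0=1 s4=0 s1=0
t6.Δ3 s7=0 s5=1 clk=1 s3=1 s8=1 s2=1 s0=1 s4=0 s1=0
t6.Δ4 s7=0 s5=1 clk=1 s3=1 s8=0 s2=1 s0=1 s4=0 s1=0
t7.Δ0 s7=0 s5=1 clk=1 s3=1 s8=0 s2=1 s0=1 s4=0 s1=0
t7.Δ1 s7=0 s5=1 clk=0 s3=1 s8=0 s2=1 s0=1 s4=0 s1=0
t8.Δ0 s7=0 s5=1 clk=0 s3=1 s8=0 s2=1 s0=1 s4=0 s1=0
t8.Δ1 s7=0 s5=1 clk=1 s3=1 s8=0 s2=1 s0=1 s4=0 s1=0
t8.Δ2 s7=0 s5=1 clk=1 s3=1 s8=0 s2=1 s0=1 s4=0 s1=1
t8.Δ3 s7=0 s5=0 clk=1 s3=1 s8=0 s2=1 s0=1 s4=0 s1=1
t8.Δ4 s7=0 s5=0 clk=1 s3=1 s8=1 s2=1 s0=1 s4=0 s1=1
t9.Δ0 s7=0 s5=0 clk=1 s3=1 s8=1 s2=1 s0=1 s4=0 s1=1
t9.Δ1 s7=0 s5=0 clk=0 s3=1 s8=1 s2=1 s0=1 s4=0 s1=1
t10.Δ0 s7=0 s5=0 clk=0 s3=1 s8=1 s2=1 s0=1 s4=0 s1=1
t10.Δ1 s7=0 s5=0 clk=1 s3=1 s8=1 s2=1 s0=1 s4=0 s1=1
t10.Δ2 s7=0 s5=0 clk=1 s3=1 s8=1 s2=1 s0=1 s4=0 s1=0
t10.Δ3 s7=0 s5=1 clk=1 s3=1 s8=1 s2=1 s0=1 s4=0 s1=0
t10.Δ4 s7=0 s5=1 clk=1 s3=1 s8=0 s2=1 s0=1 s4=0 s1=0
t11.Δ0 s7=0 s5=1 clk=1 s3=1 s8=0 s2=1 s0=1 s4=0 s1=0
t11.Δ1 s7=0 s5=1 clk=0 s3=1 s8=0 s2=1 s0=1 s4=0 s1=0
t12.Δ0 s7=0 s5=1 clk=0 s3=1 s8=0 s2=1 s0=1 s4=0 s1=0
t12.Δ1 s7=0 s5=1 clk=1 s3=1 s8=0 s2=1 s0=1 s4=0 s1=0
t12.Δ2 s7=0 s5=1 clk=1 s3=1 s8=0 s2=1 s0=1 s4=0 s1=1
t12.Δ3 s7=0 s5=0 clk=1 s3=1 s8=0 s2=1 s0=1 s4=0 s1=1
t12.Δ4 s7=0 s5=0 clk=1 s3=1 s8=1 s2=1 s0=1 s4=0 s1=1
t13.Δ0 s7=0 s5=0 clk=1 s3=1 s8=1 s2=1 s0=1 s4=0 s1=1
t13.Δ1 s7=0 s5=0 clk=0 s3=1 s8=1 s2=1 s0=1 s4=0 s1=1
t14.Δ0 s7=0 s5=0 clk=0 s3=1 s8=1 s2=1 s0=1 s4=0 s1=1
t14.Δ1 s7=0 s5=0 clk=1 s3=1 s8=1 s2=1 s0=1 s4=0 s1=1
t14.Δ2 s7=0 s5=0 clk=1 s3=1 s8=1 s2=1 s0=1 s4=0 s1=0
t14.Δ3 s7=0 s5=1 clk=1 s3=1 s8=1 s2=1 s0=1 s4=0 s1=0
t14.Δ4 s7=0 s5=1 clk=1 s3=1 s8=0 s2=1 s0=1 s4=0 s1=0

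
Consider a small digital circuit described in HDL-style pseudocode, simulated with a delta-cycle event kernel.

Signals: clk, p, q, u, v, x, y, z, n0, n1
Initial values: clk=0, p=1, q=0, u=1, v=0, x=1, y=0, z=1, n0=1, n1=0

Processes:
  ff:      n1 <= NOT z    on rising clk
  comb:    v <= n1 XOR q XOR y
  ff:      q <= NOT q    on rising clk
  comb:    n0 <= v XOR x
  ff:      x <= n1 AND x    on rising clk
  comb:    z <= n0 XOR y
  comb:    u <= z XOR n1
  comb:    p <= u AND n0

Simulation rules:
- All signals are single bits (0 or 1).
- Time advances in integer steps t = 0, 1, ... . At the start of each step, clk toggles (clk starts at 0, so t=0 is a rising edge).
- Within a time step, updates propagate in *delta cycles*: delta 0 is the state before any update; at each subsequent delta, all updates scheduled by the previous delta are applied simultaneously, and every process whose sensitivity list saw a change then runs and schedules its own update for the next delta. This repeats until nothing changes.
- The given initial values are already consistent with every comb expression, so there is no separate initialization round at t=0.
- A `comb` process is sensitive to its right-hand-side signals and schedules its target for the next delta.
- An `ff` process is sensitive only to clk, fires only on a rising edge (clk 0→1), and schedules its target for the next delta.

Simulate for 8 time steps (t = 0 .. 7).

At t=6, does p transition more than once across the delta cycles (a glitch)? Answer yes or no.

yes

[bits: n0,y,p,clk,q,n1,z,v,u,x]
t=0: Δ0=1010001011 Δ1=1011001011 Δ2=1011101010 Δ3=0011101110 Δ4=1001100110 Δ5=1011101100 Δ6=1001101110 Δ7=1011101110 | 7Δ
t=1: Δ0=1011101110 Δ1=1010101110 | 1Δ
t=2: Δ0=1010101110 Δ1=1011101110 Δ2=1011001110 Δ3=1011001010 Δ4=0011001010 Δ5=0001000010 Δ6=0001000000 | 6Δ
t=3: Δ0=0001000000 Δ1=0000000000 | 1Δ
t=4: Δ0=0000000000 Δ1=0001000000 Δ2=0001110000 Δ3=0001110010 | 3Δ
t=5: Δ0=0001110010 Δ1=0000110010 | 1Δ
t=6: Δ0=0000110010 Δ1=0001110010 Δ2=0001010010 Δ3=0001010110 Δ4=1001010110 Δ5=1011011110 Δ6=1011011100 Δ7=1001011100 | 7Δ
t=7: Δ0=1001011100 Δ1=1000011100 | 1Δ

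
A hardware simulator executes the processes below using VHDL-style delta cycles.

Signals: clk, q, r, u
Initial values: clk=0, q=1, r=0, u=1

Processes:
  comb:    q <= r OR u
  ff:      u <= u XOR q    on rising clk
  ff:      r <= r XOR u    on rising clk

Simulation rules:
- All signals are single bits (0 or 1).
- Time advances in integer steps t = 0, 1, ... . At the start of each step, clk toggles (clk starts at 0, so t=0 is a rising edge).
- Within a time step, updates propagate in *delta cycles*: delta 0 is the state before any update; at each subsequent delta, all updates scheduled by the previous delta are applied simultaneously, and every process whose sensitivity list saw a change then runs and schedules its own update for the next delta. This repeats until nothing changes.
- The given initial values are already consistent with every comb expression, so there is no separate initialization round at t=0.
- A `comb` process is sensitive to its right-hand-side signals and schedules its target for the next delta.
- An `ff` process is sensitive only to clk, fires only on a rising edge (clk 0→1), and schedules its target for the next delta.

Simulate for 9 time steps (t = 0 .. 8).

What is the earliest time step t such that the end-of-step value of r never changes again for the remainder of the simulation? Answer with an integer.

t0.Δ0 q=1 u=1 clk=0 r=0
t0.Δ1 q=1 u=1 clk=1 r=0
t0.Δ2 q=1 u=0 clk=1 r=1
t1.Δ0 q=1 u=0 clk=1 r=1
t1.Δ1 q=1 u=0 clk=0 r=1
t2.Δ0 q=1 u=0 clk=0 r=1
t2.Δ1 q=1 u=0 clk=1 r=1
t2.Δ2 q=1 u=1 clk=1 r=1
t3.Δ0 q=1 u=1 clk=1 r=1
t3.Δ1 q=1 u=1 clk=0 r=1
t4.Δ0 q=1 u=1 clk=0 r=1
t4.Δ1 q=1 u=1 clk=1 r=1
t4.Δ2 q=1 u=0 clk=1 r=0
t4.Δ3 q=0 u=0 clk=1 r=0
t5.Δ0 q=0 u=0 clk=1 r=0
t5.Δ1 q=0 u=0 clk=0 r=0
t6.Δ0 q=0 u=0 clk=0 r=0
t6.Δ1 q=0 u=0 clk=1 r=0
t7.Δ0 q=0 u=0 clk=1 r=0
t7.Δ1 q=0 u=0 clk=0 r=0
t8.Δ0 q=0 u=0 clk=0 r=0
t8.Δ1 q=0 u=0 clk=1 r=0

4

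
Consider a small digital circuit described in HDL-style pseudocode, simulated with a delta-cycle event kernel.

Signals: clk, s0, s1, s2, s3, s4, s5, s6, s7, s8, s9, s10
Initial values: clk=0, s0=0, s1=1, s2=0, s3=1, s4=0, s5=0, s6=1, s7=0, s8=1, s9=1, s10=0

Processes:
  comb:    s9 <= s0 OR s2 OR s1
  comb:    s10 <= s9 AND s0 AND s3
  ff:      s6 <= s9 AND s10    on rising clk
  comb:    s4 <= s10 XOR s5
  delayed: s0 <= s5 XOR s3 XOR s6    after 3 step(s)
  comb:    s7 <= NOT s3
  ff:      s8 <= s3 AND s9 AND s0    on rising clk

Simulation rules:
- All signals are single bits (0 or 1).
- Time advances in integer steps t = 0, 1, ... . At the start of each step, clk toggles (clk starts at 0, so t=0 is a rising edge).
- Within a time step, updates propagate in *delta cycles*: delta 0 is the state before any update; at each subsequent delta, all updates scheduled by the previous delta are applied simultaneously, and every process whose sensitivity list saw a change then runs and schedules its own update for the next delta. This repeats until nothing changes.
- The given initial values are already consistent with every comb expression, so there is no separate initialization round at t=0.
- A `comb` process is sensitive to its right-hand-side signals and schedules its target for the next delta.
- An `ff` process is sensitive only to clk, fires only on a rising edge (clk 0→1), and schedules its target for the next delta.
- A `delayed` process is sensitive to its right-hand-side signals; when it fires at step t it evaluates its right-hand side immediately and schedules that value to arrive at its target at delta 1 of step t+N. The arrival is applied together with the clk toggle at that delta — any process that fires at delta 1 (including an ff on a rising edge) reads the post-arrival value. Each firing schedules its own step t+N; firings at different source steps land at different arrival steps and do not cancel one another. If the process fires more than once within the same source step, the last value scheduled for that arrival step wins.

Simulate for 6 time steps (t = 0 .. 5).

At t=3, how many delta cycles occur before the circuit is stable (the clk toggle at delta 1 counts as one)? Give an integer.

3

t=0 Δ0: s9=1 s4=0 s1=1 s0=0 s8=1 s10=0 s2=0 s3=1 s5=0 s7=0 s6=1 clk=0
  Δ1: clk:0→1
  Δ2: s8:1→0, s6:1→0
  (2Δ to stable)
t=1 Δ0: s9=1 s4=0 s1=1 s0=0 s8=0 s10=0 s2=0 s3=1 s5=0 s7=0 s6=0 clk=1
  Δ1: clk:1→0
  (1Δ to stable)
t=2 Δ0: s9=1 s4=0 s1=1 s0=0 s8=0 s10=0 s2=0 s3=1 s5=0 s7=0 s6=0 clk=0
  Δ1: clk:0→1
  (1Δ to stable)
t=3 Δ0: s9=1 s4=0 s1=1 s0=0 s8=0 s10=0 s2=0 s3=1 s5=0 s7=0 s6=0 clk=1
  Δ1: s0:0→1, clk:1→0
  Δ2: s10:0→1
  Δ3: s4:0→1
  (3Δ to stable)
t=4 Δ0: s9=1 s4=1 s1=1 s0=1 s8=0 s10=1 s2=0 s3=1 s5=0 s7=0 s6=0 clk=0
  Δ1: clk:0→1
  Δ2: s8:0→1, s6:0→1
  (2Δ to stable)
t=5 Δ0: s9=1 s4=1 s1=1 s0=1 s8=1 s10=1 s2=0 s3=1 s5=0 s7=0 s6=1 clk=1
  Δ1: clk:1→0
  (1Δ to stable)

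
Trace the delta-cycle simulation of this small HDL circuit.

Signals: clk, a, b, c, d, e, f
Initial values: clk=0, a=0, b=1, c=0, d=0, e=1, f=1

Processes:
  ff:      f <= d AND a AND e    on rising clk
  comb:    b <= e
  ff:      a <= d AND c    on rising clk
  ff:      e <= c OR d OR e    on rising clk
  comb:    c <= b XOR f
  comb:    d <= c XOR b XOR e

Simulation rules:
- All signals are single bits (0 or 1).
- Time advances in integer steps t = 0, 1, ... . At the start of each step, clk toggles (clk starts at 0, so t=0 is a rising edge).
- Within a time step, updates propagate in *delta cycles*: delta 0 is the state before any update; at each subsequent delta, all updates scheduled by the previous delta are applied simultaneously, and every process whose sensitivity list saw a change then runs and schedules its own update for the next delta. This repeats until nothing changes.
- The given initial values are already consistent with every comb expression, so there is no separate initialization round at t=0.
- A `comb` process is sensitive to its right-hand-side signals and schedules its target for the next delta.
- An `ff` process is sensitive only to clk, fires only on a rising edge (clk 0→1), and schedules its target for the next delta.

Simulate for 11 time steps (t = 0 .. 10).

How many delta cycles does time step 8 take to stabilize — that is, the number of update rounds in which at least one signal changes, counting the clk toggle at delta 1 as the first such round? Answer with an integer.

[bits: c,b,clk,e,f,a,d]
t=0: Δ0=0101100 Δ1=0111100 Δ2=0111000 Δ3=1111000 Δ4=1111001 | 4Δ
t=1: Δ0=1111001 Δ1=1101001 | 1Δ
t=2: Δ0=1101001 Δ1=1111001 Δ2=1111011 | 2Δ
t=3: Δ0=1111011 Δ1=1101011 | 1Δ
t=4: Δ0=1101011 Δ1=1111011 Δ2=1111111 Δ3=0111111 Δ4=0111110 | 4Δ
t=5: Δ0=0111110 Δ1=0101110 | 1Δ
t=6: Δ0=0101110 Δ1=0111110 Δ2=0111000 Δ3=1111000 Δ4=1111001 | 4Δ
t=7: Δ0=1111001 Δ1=1101001 | 1Δ
t=8: Δ0=1101001 Δ1=1111001 Δ2=1111011 | 2Δ
t=9: Δ0=1111011 Δ1=1101011 | 1Δ
t=10: Δ0=1101011 Δ1=1111011 Δ2=1111111 Δ3=0111111 Δ4=0111110 | 4Δ

2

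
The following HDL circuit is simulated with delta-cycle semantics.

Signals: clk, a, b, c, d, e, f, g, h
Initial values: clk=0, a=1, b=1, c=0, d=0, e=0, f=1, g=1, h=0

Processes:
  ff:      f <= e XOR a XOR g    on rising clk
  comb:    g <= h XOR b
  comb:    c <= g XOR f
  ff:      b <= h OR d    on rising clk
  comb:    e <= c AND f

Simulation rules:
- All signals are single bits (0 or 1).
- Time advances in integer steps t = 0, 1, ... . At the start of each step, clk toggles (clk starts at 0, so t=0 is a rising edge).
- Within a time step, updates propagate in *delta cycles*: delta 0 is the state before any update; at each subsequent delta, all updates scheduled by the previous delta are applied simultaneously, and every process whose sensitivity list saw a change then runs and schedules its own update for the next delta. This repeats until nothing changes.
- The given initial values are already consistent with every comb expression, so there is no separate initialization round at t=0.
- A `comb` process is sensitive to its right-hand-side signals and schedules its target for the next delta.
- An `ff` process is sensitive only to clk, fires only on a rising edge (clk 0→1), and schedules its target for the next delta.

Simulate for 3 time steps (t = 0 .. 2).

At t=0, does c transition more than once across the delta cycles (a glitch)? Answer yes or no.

t=0 Δ0: d=0 c=0 a=1 e=0 h=0 g=1 clk=0 f=1 b=1
  Δ1: clk:0→1
  Δ2: f:1→0, b:1→0
  Δ3: c:0→1, g:1→0
  Δ4: c:1→0
  (4Δ to stable)
t=1 Δ0: d=0 c=0 a=1 e=0 h=0 g=0 clk=1 f=0 b=0
  Δ1: clk:1→0
  (1Δ to stable)
t=2 Δ0: d=0 c=0 a=1 e=0 h=0 g=0 clk=0 f=0 b=0
  Δ1: clk:0→1
  Δ2: f:0→1
  Δ3: c:0→1
  Δ4: e:0→1
  (4Δ to stable)

yes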